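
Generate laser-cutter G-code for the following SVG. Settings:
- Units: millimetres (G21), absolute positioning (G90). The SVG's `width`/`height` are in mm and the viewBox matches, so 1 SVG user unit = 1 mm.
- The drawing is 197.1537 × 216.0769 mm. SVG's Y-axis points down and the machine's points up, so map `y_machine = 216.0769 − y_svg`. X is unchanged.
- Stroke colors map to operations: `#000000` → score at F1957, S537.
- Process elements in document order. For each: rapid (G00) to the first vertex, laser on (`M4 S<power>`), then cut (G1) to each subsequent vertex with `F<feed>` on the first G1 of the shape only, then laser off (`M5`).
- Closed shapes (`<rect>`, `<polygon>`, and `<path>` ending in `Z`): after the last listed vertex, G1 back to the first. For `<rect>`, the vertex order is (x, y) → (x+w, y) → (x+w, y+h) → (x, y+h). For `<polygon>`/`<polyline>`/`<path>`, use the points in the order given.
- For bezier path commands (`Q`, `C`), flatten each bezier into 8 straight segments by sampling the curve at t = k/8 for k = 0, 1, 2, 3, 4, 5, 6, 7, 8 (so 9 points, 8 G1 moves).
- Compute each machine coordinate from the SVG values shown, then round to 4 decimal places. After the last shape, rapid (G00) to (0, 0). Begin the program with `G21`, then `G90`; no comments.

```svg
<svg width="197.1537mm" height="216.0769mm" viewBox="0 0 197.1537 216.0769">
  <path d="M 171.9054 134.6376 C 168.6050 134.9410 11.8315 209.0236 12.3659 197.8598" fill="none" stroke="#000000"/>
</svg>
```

G21
G90
G00 X171.9054 Y81.4393
M4 S537
G1 X164.0807 Y78.1777 F1957
G1 X145.5098 Y69.8629
G1 X119.8348 Y58.3585
G1 X90.6976 Y45.5280
G1 X61.7401 Y33.2350
G1 X36.6044 Y23.3432
G1 X18.9323 Y17.7160
G1 X12.3659 Y18.2171
M5
G00 X0.0000 Y0.0000

viewBox `0 0 197.1537 216.0769` with mm width/height → 1 unit = 1 mm. Flip: y_m = 216.0769 − y_svg.

**Shape 1** — `<path>` cubic bezier, stroke `#000000` → score (S537, F1957). Control points (SVG): P0=(171.9054,134.6376), P1=(168.6050,134.9410), P2=(11.8315,209.0236), P3=(12.3659,197.8598); sampled at t=k/8. Machine vertices: (171.9054,81.4393) → (164.0807,78.1777) → (145.5098,69.8629) → (119.8348,58.3585) → (90.6976,45.5280) → (61.7401,33.2350) → (36.6044,23.3432) → (18.9323,17.7160) → (12.3659,18.2171). Open path.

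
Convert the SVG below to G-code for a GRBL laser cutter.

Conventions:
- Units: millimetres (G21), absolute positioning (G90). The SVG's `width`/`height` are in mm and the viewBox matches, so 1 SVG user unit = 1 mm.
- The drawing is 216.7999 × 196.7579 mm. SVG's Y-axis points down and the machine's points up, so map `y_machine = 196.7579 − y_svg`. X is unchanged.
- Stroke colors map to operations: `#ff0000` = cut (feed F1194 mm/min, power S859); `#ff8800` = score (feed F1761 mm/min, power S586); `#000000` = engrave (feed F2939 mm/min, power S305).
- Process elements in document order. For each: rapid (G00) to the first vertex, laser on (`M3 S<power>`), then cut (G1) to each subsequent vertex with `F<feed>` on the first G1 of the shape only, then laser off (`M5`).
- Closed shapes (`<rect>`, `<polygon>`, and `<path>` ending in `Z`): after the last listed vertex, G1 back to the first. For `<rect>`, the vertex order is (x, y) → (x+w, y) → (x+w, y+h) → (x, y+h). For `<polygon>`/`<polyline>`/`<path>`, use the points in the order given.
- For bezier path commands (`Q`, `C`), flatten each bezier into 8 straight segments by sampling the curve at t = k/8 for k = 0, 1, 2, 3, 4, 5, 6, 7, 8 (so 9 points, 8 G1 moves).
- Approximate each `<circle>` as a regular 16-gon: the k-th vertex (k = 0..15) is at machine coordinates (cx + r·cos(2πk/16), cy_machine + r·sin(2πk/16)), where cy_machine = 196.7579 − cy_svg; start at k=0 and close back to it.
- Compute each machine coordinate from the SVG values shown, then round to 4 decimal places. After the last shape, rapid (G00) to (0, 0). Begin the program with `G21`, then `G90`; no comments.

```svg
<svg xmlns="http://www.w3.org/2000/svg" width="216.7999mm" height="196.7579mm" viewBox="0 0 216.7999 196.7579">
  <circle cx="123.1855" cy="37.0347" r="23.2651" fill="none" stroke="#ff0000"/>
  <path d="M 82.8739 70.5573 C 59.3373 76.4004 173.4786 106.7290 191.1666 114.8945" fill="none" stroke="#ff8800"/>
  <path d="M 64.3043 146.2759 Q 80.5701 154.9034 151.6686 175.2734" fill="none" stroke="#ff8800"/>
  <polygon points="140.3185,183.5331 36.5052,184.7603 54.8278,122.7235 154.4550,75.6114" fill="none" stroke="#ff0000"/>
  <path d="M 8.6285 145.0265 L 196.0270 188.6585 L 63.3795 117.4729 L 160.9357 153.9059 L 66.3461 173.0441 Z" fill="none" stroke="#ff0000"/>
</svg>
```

G21
G90
G00 X146.4506 Y159.7232
M3 S859
G1 X144.6796 Y168.6264 F1194
G1 X139.6364 Y176.1741
G1 X132.0887 Y181.2173
G1 X123.1855 Y182.9883
G1 X114.2823 Y181.2173
G1 X106.7346 Y176.1741
G1 X101.6914 Y168.6264
G1 X99.9204 Y159.7232
G1 X101.6914 Y150.8200
G1 X106.7346 Y143.2723
G1 X114.2823 Y138.2291
G1 X123.1855 Y136.4581
G1 X132.0887 Y138.2291
G1 X139.6364 Y143.2723
G1 X144.6796 Y150.8200
G1 X146.4506 Y159.7232
M5
G00 X82.8739 Y126.2006
M3 S586
G1 X80.0440 Y122.9528 F1761
G1 X87.3778 Y117.9561
G1 X102.1313 Y111.7573
G1 X121.5610 Y104.9029
G1 X142.9231 Y97.9397
G1 X163.4739 Y91.4142
G1 X180.4696 Y85.8732
G1 X191.1666 Y81.8634
M5
G00 X64.3043 Y50.4820
M3 S586
G1 X69.2275 Y48.1416 F1761
G1 X75.8642 Y45.4343
G1 X84.2145 Y42.3601
G1 X94.2783 Y38.9189
G1 X106.0556 Y35.1107
G1 X119.5464 Y30.9356
G1 X134.7507 Y26.3935
G1 X151.6686 Y21.4845
M5
G00 X140.3185 Y13.2248
M3 S859
G1 X36.5052 Y11.9976 F1194
G1 X54.8278 Y74.0344
G1 X154.4550 Y121.1465
G1 X140.3185 Y13.2248
M5
G00 X8.6285 Y51.7314
M3 S859
G1 X196.0270 Y8.0994 F1194
G1 X63.3795 Y79.2850
G1 X160.9357 Y42.8520
G1 X66.3461 Y23.7138
G1 X8.6285 Y51.7314
M5
G00 X0.0000 Y0.0000

1 u = 1 mm; y_m = 196.7579 − y.

[1] `<circle>` circle, #ff0000→cut S859 F1194: (146.4506,159.7232) → (144.6796,168.6264) → (139.6364,176.1741) → (132.0887,181.2173) → (123.1855,182.9883) → (114.2823,181.2173) → (106.7346,176.1741) → (101.6914,168.6264) → (99.9204,159.7232) → (101.6914,150.8200) → (106.7346,143.2723) → (114.2823,138.2291) → (123.1855,136.4581) → (132.0887,138.2291) → (139.6364,143.2723) → (144.6796,150.8200) → (146.4506,159.7232) (closed)

[2] `<path>` cubic bezier, #ff8800→score S586 F1761: (82.8739,126.2006) → (80.0440,122.9528) → (87.3778,117.9561) → (102.1313,111.7573) → (121.5610,104.9029) → (142.9231,97.9397) → (163.4739,91.4142) → (180.4696,85.8732) → (191.1666,81.8634)

[3] `<path>` quadratic bezier, #ff8800→score S586 F1761: (64.3043,50.4820) → (69.2275,48.1416) → (75.8642,45.4343) → (84.2145,42.3601) → (94.2783,38.9189) → (106.0556,35.1107) → (119.5464,30.9356) → (134.7507,26.3935) → (151.6686,21.4845)

[4] `<polygon>` closed polygon, #ff0000→cut S859 F1194: (140.3185,13.2248) → (36.5052,11.9976) → (54.8278,74.0344) → (154.4550,121.1465) → (140.3185,13.2248) (closed)

[5] `<path>` closed polygon, #ff0000→cut S859 F1194: (8.6285,51.7314) → (196.0270,8.0994) → (63.3795,79.2850) → (160.9357,42.8520) → (66.3461,23.7138) → (8.6285,51.7314) (closed)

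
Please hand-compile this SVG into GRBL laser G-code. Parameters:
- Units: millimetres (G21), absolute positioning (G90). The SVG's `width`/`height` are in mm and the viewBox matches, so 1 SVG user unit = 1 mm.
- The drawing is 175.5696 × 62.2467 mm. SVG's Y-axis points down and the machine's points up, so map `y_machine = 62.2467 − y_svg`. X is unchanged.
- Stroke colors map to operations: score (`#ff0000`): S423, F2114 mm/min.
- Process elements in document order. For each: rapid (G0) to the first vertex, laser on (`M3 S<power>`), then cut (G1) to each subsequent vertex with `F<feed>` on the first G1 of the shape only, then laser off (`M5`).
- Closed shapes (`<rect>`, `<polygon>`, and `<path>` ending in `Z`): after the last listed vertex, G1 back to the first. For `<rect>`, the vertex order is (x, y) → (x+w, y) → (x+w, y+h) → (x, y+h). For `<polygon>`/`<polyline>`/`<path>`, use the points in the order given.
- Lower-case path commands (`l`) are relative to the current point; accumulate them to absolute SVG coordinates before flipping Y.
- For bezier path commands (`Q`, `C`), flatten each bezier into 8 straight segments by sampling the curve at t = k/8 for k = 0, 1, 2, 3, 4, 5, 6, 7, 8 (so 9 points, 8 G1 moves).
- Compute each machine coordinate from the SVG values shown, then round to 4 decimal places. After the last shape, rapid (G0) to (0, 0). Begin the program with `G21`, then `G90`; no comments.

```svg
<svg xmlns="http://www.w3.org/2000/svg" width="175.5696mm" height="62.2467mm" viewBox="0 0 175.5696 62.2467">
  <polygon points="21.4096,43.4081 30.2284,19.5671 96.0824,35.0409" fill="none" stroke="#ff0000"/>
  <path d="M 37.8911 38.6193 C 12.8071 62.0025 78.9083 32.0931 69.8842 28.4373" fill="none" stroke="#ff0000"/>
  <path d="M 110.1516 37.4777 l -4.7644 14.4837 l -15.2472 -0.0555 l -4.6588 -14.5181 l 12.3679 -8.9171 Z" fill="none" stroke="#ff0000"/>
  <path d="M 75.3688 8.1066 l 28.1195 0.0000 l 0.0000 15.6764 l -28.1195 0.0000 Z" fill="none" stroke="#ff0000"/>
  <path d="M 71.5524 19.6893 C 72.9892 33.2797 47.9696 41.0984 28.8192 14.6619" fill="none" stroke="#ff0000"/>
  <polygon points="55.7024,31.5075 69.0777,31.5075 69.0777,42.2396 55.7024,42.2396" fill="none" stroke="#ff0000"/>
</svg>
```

Since the viewBox matches the mm dimensions, user units are millimetres directly. The only transform is the Y-flip y_m = 62.2467 − y_svg.

Shape 1 is a closed polygon drawn with `<polygon>`. Its stroke #ff0000 means score at S423, F2114. After flipping Y the toolpath is (21.4096,18.8386) → (30.2284,42.6796) → (96.0824,27.2058) → (21.4096,18.8386), returning to the start.

Shape 2 is a cubic bezier drawn with `<path>`. Its stroke #ff0000 means score at S423, F2114. After flipping Y the toolpath is (37.8911,23.6274) → (32.4341,17.2014) → (33.5767,14.8395) → (39.3701,15.6093) → (47.8652,18.5788) → (57.1131,22.8157) → (65.1649,27.3879) → (70.0716,31.3632) → (69.8842,33.8094).

Shape 3 is a regular polygon drawn with `<path>`. Its stroke #ff0000 means score at S423, F2114. After flipping Y the toolpath is (110.1516,24.7690) → (105.3872,10.2853) → (90.1400,10.3408) → (85.4812,24.8589) → (97.8491,33.7760) → (110.1516,24.7690), returning to the start.

Shape 4 is a rectangle drawn with `<path>`. Its stroke #ff0000 means score at S423, F2114. After flipping Y the toolpath is (75.3688,54.1401) → (103.4883,54.1401) → (103.4883,38.4637) → (75.3688,38.4637) → (75.3688,54.1401), returning to the start.

Shape 5 is a cubic bezier drawn with `<path>`. Its stroke #ff0000 means score at S423, F2114. After flipping Y the toolpath is (71.5524,42.5574) → (70.9142,37.7872) → (68.1745,33.8918) → (63.7122,31.2052) → (57.9060,30.0610) → (51.1348,30.7931) → (43.7774,33.7352) → (36.2126,39.2212) → (28.8192,47.5848).

Shape 6 is a rectangle drawn with `<polygon>`. Its stroke #ff0000 means score at S423, F2114. After flipping Y the toolpath is (55.7024,30.7392) → (69.0777,30.7392) → (69.0777,20.0071) → (55.7024,20.0071) → (55.7024,30.7392), returning to the start.

G21
G90
G0 X21.4096 Y18.8386
M3 S423
G1 X30.2284 Y42.6796 F2114
G1 X96.0824 Y27.2058
G1 X21.4096 Y18.8386
M5
G0 X37.8911 Y23.6274
M3 S423
G1 X32.4341 Y17.2014 F2114
G1 X33.5767 Y14.8395
G1 X39.3701 Y15.6093
G1 X47.8652 Y18.5788
G1 X57.1131 Y22.8157
G1 X65.1649 Y27.3879
G1 X70.0716 Y31.3632
G1 X69.8842 Y33.8094
M5
G0 X110.1516 Y24.7690
M3 S423
G1 X105.3872 Y10.2853 F2114
G1 X90.1400 Y10.3408
G1 X85.4812 Y24.8589
G1 X97.8491 Y33.7760
G1 X110.1516 Y24.7690
M5
G0 X75.3688 Y54.1401
M3 S423
G1 X103.4883 Y54.1401 F2114
G1 X103.4883 Y38.4637
G1 X75.3688 Y38.4637
G1 X75.3688 Y54.1401
M5
G0 X71.5524 Y42.5574
M3 S423
G1 X70.9142 Y37.7872 F2114
G1 X68.1745 Y33.8918
G1 X63.7122 Y31.2052
G1 X57.9060 Y30.0610
G1 X51.1348 Y30.7931
G1 X43.7774 Y33.7352
G1 X36.2126 Y39.2212
G1 X28.8192 Y47.5848
M5
G0 X55.7024 Y30.7392
M3 S423
G1 X69.0777 Y30.7392 F2114
G1 X69.0777 Y20.0071
G1 X55.7024 Y20.0071
G1 X55.7024 Y30.7392
M5
G0 X0.0000 Y0.0000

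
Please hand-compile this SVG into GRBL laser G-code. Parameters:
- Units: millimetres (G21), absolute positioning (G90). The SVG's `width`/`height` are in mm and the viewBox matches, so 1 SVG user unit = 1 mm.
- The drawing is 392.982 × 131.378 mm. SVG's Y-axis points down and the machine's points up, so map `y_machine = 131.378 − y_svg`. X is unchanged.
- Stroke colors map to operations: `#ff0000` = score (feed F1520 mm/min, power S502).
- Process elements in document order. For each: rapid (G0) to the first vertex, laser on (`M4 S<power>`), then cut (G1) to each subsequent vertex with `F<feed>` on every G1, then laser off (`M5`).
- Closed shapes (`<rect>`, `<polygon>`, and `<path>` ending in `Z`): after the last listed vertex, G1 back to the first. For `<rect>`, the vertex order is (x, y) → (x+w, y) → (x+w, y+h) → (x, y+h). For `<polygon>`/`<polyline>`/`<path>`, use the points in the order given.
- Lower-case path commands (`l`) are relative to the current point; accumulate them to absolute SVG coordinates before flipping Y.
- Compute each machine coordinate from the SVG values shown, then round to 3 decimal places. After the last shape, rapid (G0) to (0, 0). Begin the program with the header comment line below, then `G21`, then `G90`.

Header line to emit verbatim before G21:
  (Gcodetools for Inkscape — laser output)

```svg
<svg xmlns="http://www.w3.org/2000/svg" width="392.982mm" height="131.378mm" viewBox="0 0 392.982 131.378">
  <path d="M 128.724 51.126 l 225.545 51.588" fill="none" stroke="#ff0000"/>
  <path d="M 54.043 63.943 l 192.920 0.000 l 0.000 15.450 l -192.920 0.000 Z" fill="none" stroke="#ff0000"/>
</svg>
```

viewBox `0 0 392.982 131.378` with mm width/height → 1 unit = 1 mm. Flip: y_m = 131.378 − y_svg.

**Shape 1** — `<path>` line segment, stroke `#ff0000` → score (S502, F1520). Machine vertices: (128.724,80.252) → (354.269,28.664). Open path.

**Shape 2** — `<path>` rectangle, stroke `#ff0000` → score (S502, F1520). Machine vertices: (54.043,67.435) → (246.963,67.435) → (246.963,51.985) → (54.043,51.985) → (54.043,67.435). Closed: final G1 returns to the first vertex.

(Gcodetools for Inkscape — laser output)
G21
G90
G0 X128.724 Y80.252
M4 S502
G1 X354.269 Y28.664 F1520
M5
G0 X54.043 Y67.435
M4 S502
G1 X246.963 Y67.435 F1520
G1 X246.963 Y51.985 F1520
G1 X54.043 Y51.985 F1520
G1 X54.043 Y67.435 F1520
M5
G0 X0.000 Y0.000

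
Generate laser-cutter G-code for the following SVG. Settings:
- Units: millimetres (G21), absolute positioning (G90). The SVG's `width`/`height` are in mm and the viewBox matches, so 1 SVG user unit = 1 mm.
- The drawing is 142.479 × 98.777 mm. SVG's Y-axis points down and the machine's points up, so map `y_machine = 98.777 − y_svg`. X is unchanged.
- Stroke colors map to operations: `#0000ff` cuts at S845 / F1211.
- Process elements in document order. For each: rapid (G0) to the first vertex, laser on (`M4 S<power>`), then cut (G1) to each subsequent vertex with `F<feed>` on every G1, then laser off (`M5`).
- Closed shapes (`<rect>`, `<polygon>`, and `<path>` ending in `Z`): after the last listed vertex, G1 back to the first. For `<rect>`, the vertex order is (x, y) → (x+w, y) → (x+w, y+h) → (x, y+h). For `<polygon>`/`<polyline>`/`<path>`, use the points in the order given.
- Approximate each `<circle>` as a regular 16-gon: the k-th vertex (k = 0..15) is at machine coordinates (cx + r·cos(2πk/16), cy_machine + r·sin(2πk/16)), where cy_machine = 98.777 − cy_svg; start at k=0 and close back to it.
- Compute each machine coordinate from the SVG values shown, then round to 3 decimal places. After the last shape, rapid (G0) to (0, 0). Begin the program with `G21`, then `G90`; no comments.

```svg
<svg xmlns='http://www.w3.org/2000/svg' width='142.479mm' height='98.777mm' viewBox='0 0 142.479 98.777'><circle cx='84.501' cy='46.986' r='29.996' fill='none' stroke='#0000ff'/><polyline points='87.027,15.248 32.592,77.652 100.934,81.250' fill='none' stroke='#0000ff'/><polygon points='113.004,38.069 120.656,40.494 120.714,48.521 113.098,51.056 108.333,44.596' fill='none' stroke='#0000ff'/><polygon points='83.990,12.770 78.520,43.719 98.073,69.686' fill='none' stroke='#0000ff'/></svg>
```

viewBox `0 0 142.479 98.777` with mm width/height → 1 unit = 1 mm. Flip: y_m = 98.777 − y_svg.

**Shape 1** — `<circle>` circle, stroke `#0000ff` → cut (S845, F1211). Machine vertices: (114.497,51.791) → (112.214,63.270) → (105.711,73.001) → (95.980,79.504) → (84.501,81.787) → (73.022,79.504) → (63.291,73.001) → (56.788,63.270) → (54.505,51.791) → (56.788,40.312) → (63.291,30.581) → (73.022,24.078) → (84.501,21.795) → (95.980,24.078) → (105.711,30.581) → (112.214,40.312) → (114.497,51.791). Closed: final G1 returns to the first vertex.

**Shape 2** — `<polyline>` open polyline, stroke `#0000ff` → cut (S845, F1211). Machine vertices: (87.027,83.529) → (32.592,21.125) → (100.934,17.527). Open path.

**Shape 3** — `<polygon>` regular polygon, stroke `#0000ff` → cut (S845, F1211). Machine vertices: (113.004,60.708) → (120.656,58.283) → (120.714,50.256) → (113.098,47.721) → (108.333,54.181) → (113.004,60.708). Closed: final G1 returns to the first vertex.

**Shape 4** — `<polygon>` closed polygon, stroke `#0000ff` → cut (S845, F1211). Machine vertices: (83.990,86.007) → (78.520,55.058) → (98.073,29.091) → (83.990,86.007). Closed: final G1 returns to the first vertex.

G21
G90
G0 X114.497 Y51.791
M4 S845
G1 X112.214 Y63.270 F1211
G1 X105.711 Y73.001 F1211
G1 X95.980 Y79.504 F1211
G1 X84.501 Y81.787 F1211
G1 X73.022 Y79.504 F1211
G1 X63.291 Y73.001 F1211
G1 X56.788 Y63.270 F1211
G1 X54.505 Y51.791 F1211
G1 X56.788 Y40.312 F1211
G1 X63.291 Y30.581 F1211
G1 X73.022 Y24.078 F1211
G1 X84.501 Y21.795 F1211
G1 X95.980 Y24.078 F1211
G1 X105.711 Y30.581 F1211
G1 X112.214 Y40.312 F1211
G1 X114.497 Y51.791 F1211
M5
G0 X87.027 Y83.529
M4 S845
G1 X32.592 Y21.125 F1211
G1 X100.934 Y17.527 F1211
M5
G0 X113.004 Y60.708
M4 S845
G1 X120.656 Y58.283 F1211
G1 X120.714 Y50.256 F1211
G1 X113.098 Y47.721 F1211
G1 X108.333 Y54.181 F1211
G1 X113.004 Y60.708 F1211
M5
G0 X83.990 Y86.007
M4 S845
G1 X78.520 Y55.058 F1211
G1 X98.073 Y29.091 F1211
G1 X83.990 Y86.007 F1211
M5
G0 X0.000 Y0.000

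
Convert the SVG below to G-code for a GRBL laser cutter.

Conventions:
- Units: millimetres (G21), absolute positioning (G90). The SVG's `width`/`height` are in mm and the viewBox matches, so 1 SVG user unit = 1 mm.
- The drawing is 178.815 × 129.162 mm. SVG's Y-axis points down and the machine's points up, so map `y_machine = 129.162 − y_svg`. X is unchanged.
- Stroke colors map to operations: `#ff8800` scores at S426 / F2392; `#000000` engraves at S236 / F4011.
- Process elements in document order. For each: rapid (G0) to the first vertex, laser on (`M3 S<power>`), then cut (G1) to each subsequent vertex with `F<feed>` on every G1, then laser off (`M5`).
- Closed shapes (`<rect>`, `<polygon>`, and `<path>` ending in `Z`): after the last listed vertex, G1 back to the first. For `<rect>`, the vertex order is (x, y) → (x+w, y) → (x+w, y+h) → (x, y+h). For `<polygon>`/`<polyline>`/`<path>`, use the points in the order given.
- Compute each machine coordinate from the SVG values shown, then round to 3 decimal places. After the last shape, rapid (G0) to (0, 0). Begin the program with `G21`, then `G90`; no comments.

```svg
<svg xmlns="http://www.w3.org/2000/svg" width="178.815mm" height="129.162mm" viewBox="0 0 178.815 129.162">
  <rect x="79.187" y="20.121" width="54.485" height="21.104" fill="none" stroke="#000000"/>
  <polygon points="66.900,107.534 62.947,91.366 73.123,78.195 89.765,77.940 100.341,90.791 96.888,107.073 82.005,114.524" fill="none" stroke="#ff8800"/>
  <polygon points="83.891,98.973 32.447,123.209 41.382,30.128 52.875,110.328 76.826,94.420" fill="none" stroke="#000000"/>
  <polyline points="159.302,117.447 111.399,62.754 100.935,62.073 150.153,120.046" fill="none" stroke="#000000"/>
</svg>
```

viewBox `0 0 178.815 129.162` with mm width/height → 1 unit = 1 mm. Flip: y_m = 129.162 − y_svg.

**Shape 1** — `<rect>` rectangle, stroke `#000000` → engrave (S236, F4011). Machine vertices: (79.187,109.041) → (133.672,109.041) → (133.672,87.937) → (79.187,87.937) → (79.187,109.041). Closed: final G1 returns to the first vertex.

**Shape 2** — `<polygon>` regular polygon, stroke `#ff8800` → score (S426, F2392). Machine vertices: (66.900,21.628) → (62.947,37.796) → (73.123,50.967) → (89.765,51.222) → (100.341,38.371) → (96.888,22.089) → (82.005,14.638) → (66.900,21.628). Closed: final G1 returns to the first vertex.

**Shape 3** — `<polygon>` closed polygon, stroke `#000000` → engrave (S236, F4011). Machine vertices: (83.891,30.189) → (32.447,5.953) → (41.382,99.034) → (52.875,18.834) → (76.826,34.742) → (83.891,30.189). Closed: final G1 returns to the first vertex.

**Shape 4** — `<polyline>` open polyline, stroke `#000000` → engrave (S236, F4011). Machine vertices: (159.302,11.715) → (111.399,66.408) → (100.935,67.089) → (150.153,9.116). Open path.

G21
G90
G0 X79.187 Y109.041
M3 S236
G1 X133.672 Y109.041 F4011
G1 X133.672 Y87.937 F4011
G1 X79.187 Y87.937 F4011
G1 X79.187 Y109.041 F4011
M5
G0 X66.900 Y21.628
M3 S426
G1 X62.947 Y37.796 F2392
G1 X73.123 Y50.967 F2392
G1 X89.765 Y51.222 F2392
G1 X100.341 Y38.371 F2392
G1 X96.888 Y22.089 F2392
G1 X82.005 Y14.638 F2392
G1 X66.900 Y21.628 F2392
M5
G0 X83.891 Y30.189
M3 S236
G1 X32.447 Y5.953 F4011
G1 X41.382 Y99.034 F4011
G1 X52.875 Y18.834 F4011
G1 X76.826 Y34.742 F4011
G1 X83.891 Y30.189 F4011
M5
G0 X159.302 Y11.715
M3 S236
G1 X111.399 Y66.408 F4011
G1 X100.935 Y67.089 F4011
G1 X150.153 Y9.116 F4011
M5
G0 X0.000 Y0.000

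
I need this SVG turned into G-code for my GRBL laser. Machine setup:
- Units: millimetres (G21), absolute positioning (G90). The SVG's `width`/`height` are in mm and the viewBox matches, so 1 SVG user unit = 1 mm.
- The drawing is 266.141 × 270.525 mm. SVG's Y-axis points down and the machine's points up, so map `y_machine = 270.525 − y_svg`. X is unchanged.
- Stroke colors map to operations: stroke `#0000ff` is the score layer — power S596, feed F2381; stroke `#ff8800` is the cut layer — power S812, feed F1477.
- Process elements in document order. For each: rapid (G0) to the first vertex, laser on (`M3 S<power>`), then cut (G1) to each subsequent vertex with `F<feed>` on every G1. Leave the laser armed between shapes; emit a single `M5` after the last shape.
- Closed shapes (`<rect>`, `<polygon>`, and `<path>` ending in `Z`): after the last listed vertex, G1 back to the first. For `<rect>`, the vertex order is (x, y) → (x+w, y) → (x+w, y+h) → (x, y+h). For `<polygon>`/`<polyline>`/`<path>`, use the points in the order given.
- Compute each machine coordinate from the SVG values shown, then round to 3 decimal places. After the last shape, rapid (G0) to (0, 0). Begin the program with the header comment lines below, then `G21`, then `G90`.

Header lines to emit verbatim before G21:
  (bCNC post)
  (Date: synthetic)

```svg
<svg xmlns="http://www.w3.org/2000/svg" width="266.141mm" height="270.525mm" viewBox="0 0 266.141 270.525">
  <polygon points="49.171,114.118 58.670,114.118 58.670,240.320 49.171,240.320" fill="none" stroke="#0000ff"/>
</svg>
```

(bCNC post)
(Date: synthetic)
G21
G90
G0 X49.171 Y156.407
M3 S596
G1 X58.670 Y156.407 F2381
G1 X58.670 Y30.205 F2381
G1 X49.171 Y30.205 F2381
G1 X49.171 Y156.407 F2381
M5
G0 X0.000 Y0.000

1 u = 1 mm; y_m = 270.525 − y.

[1] `<polygon>` rectangle, #0000ff→score S596 F2381: (49.171,156.407) → (58.670,156.407) → (58.670,30.205) → (49.171,30.205) → (49.171,156.407) (closed)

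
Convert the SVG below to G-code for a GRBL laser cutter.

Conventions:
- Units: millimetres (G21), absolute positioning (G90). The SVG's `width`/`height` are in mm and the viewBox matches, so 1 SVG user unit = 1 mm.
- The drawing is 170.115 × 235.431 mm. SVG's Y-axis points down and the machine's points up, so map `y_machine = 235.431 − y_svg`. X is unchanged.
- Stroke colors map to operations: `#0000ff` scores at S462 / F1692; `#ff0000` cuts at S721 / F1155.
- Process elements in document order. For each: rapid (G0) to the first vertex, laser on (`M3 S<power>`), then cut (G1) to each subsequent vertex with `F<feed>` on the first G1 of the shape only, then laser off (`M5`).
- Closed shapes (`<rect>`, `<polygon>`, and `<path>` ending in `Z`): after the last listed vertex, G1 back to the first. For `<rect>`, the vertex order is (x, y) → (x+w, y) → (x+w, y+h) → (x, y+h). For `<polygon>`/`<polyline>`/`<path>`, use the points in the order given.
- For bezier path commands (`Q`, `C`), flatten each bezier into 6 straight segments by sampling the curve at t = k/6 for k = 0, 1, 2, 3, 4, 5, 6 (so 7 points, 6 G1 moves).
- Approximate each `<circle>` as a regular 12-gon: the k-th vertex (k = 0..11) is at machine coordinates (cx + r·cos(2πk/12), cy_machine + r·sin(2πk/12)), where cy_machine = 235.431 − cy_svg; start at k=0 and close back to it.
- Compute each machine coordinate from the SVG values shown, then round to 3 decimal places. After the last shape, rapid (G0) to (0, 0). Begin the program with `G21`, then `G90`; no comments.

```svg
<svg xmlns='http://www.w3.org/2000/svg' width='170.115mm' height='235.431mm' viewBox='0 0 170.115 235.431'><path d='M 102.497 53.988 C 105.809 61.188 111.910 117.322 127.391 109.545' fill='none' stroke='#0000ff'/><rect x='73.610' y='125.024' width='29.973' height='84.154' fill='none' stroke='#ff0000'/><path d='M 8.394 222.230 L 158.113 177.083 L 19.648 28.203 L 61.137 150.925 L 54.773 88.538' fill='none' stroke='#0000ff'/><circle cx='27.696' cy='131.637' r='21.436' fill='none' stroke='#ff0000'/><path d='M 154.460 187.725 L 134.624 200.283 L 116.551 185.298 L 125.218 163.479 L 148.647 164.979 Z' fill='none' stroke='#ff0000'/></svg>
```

G21
G90
G0 X102.497 Y181.443
M3 S462
G1 X104.416 Y174.288 F1692
G1 X106.983 Y162.111
G1 X110.381 Y148.048
G1 X114.793 Y135.233
G1 X120.402 Y126.801
G1 X127.391 Y125.886
M5
G0 X73.610 Y110.407
M3 S721
G1 X103.583 Y110.407 F1155
G1 X103.583 Y26.253
G1 X73.610 Y26.253
G1 X73.610 Y110.407
M5
G0 X8.394 Y13.201
M3 S462
G1 X158.113 Y58.348 F1692
G1 X19.648 Y207.228
G1 X61.137 Y84.506
G1 X54.773 Y146.893
M5
G0 X49.132 Y103.794
M3 S721
G1 X46.260 Y114.512 F1155
G1 X38.414 Y122.358
G1 X27.696 Y125.230
G1 X16.978 Y122.358
G1 X9.132 Y114.512
G1 X6.260 Y103.794
G1 X9.132 Y93.076
G1 X16.978 Y85.230
G1 X27.696 Y82.358
G1 X38.414 Y85.230
G1 X46.260 Y93.076
G1 X49.132 Y103.794
M5
G0 X154.460 Y47.706
M3 S721
G1 X134.624 Y35.148 F1155
G1 X116.551 Y50.133
G1 X125.218 Y71.952
G1 X148.647 Y70.452
G1 X154.460 Y47.706
M5
G0 X0.000 Y0.000

viewBox `0 0 170.115 235.431` with mm width/height → 1 unit = 1 mm. Flip: y_m = 235.431 − y_svg.

**Shape 1** — `<path>` cubic bezier, stroke `#0000ff` → score (S462, F1692). Control points (SVG): P0=(102.497,53.988), P1=(105.809,61.188), P2=(111.910,117.322), P3=(127.391,109.545); sampled at t=k/6. Machine vertices: (102.497,181.443) → (104.416,174.288) → (106.983,162.111) → (110.381,148.048) → (114.793,135.233) → (120.402,126.801) → (127.391,125.886). Open path.

**Shape 2** — `<rect>` rectangle, stroke `#ff0000` → cut (S721, F1155). Machine vertices: (73.610,110.407) → (103.583,110.407) → (103.583,26.253) → (73.610,26.253) → (73.610,110.407). Closed: final G1 returns to the first vertex.

**Shape 3** — `<path>` open polyline, stroke `#0000ff` → score (S462, F1692). Machine vertices: (8.394,13.201) → (158.113,58.348) → (19.648,207.228) → (61.137,84.506) → (54.773,146.893). Open path.

**Shape 4** — `<circle>` circle, stroke `#ff0000` → cut (S721, F1155). Machine vertices: (49.132,103.794) → (46.260,114.512) → (38.414,122.358) → (27.696,125.230) → (16.978,122.358) → (9.132,114.512) → (6.260,103.794) → (9.132,93.076) → (16.978,85.230) → (27.696,82.358) → (38.414,85.230) → (46.260,93.076) → (49.132,103.794). Closed: final G1 returns to the first vertex.

**Shape 5** — `<path>` regular polygon, stroke `#ff0000` → cut (S721, F1155). Machine vertices: (154.460,47.706) → (134.624,35.148) → (116.551,50.133) → (125.218,71.952) → (148.647,70.452) → (154.460,47.706). Closed: final G1 returns to the first vertex.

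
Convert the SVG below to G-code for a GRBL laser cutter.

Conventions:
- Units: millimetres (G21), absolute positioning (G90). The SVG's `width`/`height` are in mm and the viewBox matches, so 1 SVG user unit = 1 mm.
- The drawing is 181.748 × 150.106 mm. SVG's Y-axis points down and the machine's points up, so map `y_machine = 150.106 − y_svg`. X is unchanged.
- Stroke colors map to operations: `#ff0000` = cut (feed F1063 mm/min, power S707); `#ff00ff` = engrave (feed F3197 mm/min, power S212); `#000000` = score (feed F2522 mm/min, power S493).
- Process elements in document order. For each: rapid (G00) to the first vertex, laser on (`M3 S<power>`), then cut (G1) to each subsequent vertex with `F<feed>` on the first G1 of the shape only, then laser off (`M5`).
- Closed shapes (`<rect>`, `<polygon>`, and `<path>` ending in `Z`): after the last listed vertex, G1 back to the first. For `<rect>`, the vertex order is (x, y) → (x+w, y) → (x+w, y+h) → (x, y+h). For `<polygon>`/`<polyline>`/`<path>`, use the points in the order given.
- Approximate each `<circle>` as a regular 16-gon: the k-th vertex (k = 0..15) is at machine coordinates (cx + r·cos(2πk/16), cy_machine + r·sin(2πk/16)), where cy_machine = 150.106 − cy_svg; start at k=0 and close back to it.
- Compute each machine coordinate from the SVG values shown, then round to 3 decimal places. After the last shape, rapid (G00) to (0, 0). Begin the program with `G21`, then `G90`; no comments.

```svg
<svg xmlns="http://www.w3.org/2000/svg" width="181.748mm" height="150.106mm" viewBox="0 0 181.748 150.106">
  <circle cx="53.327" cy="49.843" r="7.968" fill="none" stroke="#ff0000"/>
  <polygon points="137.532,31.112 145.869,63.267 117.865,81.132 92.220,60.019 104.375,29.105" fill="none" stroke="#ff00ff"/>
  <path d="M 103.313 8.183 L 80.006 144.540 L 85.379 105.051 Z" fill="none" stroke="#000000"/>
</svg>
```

G21
G90
G00 X61.295 Y100.263
M3 S707
G1 X60.688 Y103.312 F1063
G1 X58.961 Y105.897
G1 X56.376 Y107.624
G1 X53.327 Y108.231
G1 X50.278 Y107.624
G1 X47.693 Y105.897
G1 X45.966 Y103.312
G1 X45.359 Y100.263
G1 X45.966 Y97.214
G1 X47.693 Y94.629
G1 X50.278 Y92.902
G1 X53.327 Y92.295
G1 X56.376 Y92.902
G1 X58.961 Y94.629
G1 X60.688 Y97.214
G1 X61.295 Y100.263
M5
G00 X137.532 Y118.994
M3 S212
G1 X145.869 Y86.839 F3197
G1 X117.865 Y68.974
G1 X92.220 Y90.087
G1 X104.375 Y121.001
G1 X137.532 Y118.994
M5
G00 X103.313 Y141.923
M3 S493
G1 X80.006 Y5.566 F2522
G1 X85.379 Y45.055
G1 X103.313 Y141.923
M5
G00 X0.000 Y0.000

viewBox `0 0 181.748 150.106` with mm width/height → 1 unit = 1 mm. Flip: y_m = 150.106 − y_svg.

**Shape 1** — `<circle>` circle, stroke `#ff0000` → cut (S707, F1063). Machine vertices: (61.295,100.263) → (60.688,103.312) → (58.961,105.897) → (56.376,107.624) → (53.327,108.231) → (50.278,107.624) → (47.693,105.897) → (45.966,103.312) → (45.359,100.263) → (45.966,97.214) → (47.693,94.629) → (50.278,92.902) → (53.327,92.295) → (56.376,92.902) → (58.961,94.629) → (60.688,97.214) → (61.295,100.263). Closed: final G1 returns to the first vertex.

**Shape 2** — `<polygon>` regular polygon, stroke `#ff00ff` → engrave (S212, F3197). Machine vertices: (137.532,118.994) → (145.869,86.839) → (117.865,68.974) → (92.220,90.087) → (104.375,121.001) → (137.532,118.994). Closed: final G1 returns to the first vertex.

**Shape 3** — `<path>` closed polygon, stroke `#000000` → score (S493, F2522). Machine vertices: (103.313,141.923) → (80.006,5.566) → (85.379,45.055) → (103.313,141.923). Closed: final G1 returns to the first vertex.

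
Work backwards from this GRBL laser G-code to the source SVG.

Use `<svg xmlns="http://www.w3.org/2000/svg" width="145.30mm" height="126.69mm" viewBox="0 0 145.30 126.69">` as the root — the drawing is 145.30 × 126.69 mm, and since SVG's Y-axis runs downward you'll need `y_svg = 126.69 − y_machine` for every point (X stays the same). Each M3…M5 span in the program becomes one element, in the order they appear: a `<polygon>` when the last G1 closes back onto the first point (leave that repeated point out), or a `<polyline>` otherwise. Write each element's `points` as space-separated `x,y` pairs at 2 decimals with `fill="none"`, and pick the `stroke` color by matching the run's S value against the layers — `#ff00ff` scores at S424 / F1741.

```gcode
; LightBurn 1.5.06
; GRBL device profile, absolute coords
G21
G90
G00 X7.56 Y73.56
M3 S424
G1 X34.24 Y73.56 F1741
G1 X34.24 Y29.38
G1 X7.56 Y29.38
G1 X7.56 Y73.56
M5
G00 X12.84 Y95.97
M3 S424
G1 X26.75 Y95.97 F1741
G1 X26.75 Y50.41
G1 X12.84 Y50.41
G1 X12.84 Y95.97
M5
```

y_svg = 126.69 − y_m. Every run uses S424, so all elements get stroke `#ff00ff` (score).

[1] closed run; points: 7.56,53.13 34.24,53.13 34.24,97.31 7.56,97.31

[2] closed run; points: 12.84,30.72 26.75,30.72 26.75,76.28 12.84,76.28

<svg xmlns="http://www.w3.org/2000/svg" width="145.30mm" height="126.69mm" viewBox="0 0 145.30 126.69">
  <polygon points="7.56,53.13 34.24,53.13 34.24,97.31 7.56,97.31" fill="none" stroke="#ff00ff"/>
  <polygon points="12.84,30.72 26.75,30.72 26.75,76.28 12.84,76.28" fill="none" stroke="#ff00ff"/>
</svg>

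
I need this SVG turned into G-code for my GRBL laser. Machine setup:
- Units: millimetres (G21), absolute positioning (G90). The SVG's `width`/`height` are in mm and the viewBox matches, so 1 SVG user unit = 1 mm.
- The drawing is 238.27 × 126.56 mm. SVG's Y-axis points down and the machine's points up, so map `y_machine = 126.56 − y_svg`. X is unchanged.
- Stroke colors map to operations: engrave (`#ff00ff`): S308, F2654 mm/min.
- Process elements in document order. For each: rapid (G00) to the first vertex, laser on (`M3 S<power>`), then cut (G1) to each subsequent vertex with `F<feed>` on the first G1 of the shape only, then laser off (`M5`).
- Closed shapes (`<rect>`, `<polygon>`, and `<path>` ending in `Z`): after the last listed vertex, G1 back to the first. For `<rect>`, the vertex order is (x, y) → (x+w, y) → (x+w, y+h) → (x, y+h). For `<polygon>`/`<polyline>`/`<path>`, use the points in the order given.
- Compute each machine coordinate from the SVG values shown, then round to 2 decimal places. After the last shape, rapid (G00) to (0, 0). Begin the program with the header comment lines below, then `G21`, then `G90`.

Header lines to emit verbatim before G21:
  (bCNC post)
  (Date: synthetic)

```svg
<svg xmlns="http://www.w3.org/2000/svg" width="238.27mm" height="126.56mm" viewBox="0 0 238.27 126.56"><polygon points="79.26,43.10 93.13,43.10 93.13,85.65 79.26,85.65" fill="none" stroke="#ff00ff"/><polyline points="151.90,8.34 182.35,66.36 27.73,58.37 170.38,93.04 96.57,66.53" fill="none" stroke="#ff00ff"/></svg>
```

(bCNC post)
(Date: synthetic)
G21
G90
G00 X79.26 Y83.46
M3 S308
G1 X93.13 Y83.46 F2654
G1 X93.13 Y40.91
G1 X79.26 Y40.91
G1 X79.26 Y83.46
M5
G00 X151.90 Y118.22
M3 S308
G1 X182.35 Y60.20 F2654
G1 X27.73 Y68.19
G1 X170.38 Y33.52
G1 X96.57 Y60.03
M5
G00 X0.00 Y0.00

Since the viewBox matches the mm dimensions, user units are millimetres directly. The only transform is the Y-flip y_m = 126.56 − y_svg.

Shape 1 is a rectangle drawn with `<polygon>`. Its stroke #ff00ff means engrave at S308, F2654. After flipping Y the toolpath is (79.26,83.46) → (93.13,83.46) → (93.13,40.91) → (79.26,40.91) → (79.26,83.46), returning to the start.

Shape 2 is a open polyline drawn with `<polyline>`. Its stroke #ff00ff means engrave at S308, F2654. After flipping Y the toolpath is (151.90,118.22) → (182.35,60.20) → (27.73,68.19) → (170.38,33.52) → (96.57,60.03).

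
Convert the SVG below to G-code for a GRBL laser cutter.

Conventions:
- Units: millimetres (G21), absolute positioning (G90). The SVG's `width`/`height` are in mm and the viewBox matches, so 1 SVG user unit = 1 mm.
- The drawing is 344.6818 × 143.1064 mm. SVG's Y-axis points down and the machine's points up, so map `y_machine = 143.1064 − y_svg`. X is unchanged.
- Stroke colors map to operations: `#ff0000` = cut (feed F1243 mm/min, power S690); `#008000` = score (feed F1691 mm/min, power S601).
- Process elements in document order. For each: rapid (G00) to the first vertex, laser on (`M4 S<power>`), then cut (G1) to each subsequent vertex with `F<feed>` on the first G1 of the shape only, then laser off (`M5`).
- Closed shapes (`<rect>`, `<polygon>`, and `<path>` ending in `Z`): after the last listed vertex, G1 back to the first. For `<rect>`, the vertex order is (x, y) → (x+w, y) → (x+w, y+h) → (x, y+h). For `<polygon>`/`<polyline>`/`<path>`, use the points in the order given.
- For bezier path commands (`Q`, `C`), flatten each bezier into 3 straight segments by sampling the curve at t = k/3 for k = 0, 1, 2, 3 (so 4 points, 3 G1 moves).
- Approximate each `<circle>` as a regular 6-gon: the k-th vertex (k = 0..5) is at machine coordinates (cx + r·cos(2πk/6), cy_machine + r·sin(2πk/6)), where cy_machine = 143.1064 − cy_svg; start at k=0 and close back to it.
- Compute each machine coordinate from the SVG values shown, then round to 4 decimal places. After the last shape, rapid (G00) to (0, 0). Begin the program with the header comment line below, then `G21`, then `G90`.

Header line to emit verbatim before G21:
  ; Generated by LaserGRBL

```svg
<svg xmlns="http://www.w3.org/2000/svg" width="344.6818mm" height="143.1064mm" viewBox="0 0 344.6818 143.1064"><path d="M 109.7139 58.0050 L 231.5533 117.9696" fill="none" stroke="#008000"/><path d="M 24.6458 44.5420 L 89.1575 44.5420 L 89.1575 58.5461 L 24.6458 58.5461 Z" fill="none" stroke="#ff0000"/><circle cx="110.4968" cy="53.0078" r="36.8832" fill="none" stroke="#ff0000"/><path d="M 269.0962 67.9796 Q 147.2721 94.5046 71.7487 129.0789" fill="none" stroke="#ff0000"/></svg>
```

1 u = 1 mm; y_m = 143.1064 − y.

[1] `<path>` line segment, #008000→score S601 F1691: (109.7139,85.1014) → (231.5533,25.1368)

[2] `<path>` rectangle, #ff0000→cut S690 F1243: (24.6458,98.5644) → (89.1575,98.5644) → (89.1575,84.5603) → (24.6458,84.5603) → (24.6458,98.5644) (closed)

[3] `<circle>` circle, #ff0000→cut S690 F1243: (147.3800,90.0986) → (128.9384,122.0404) → (92.0552,122.0404) → (73.6136,90.0986) → (92.0552,58.1568) → (128.9384,58.1568) → (147.3800,90.0986) (closed)

[4] `<path>` quadratic bezier, #ff0000→cut S690 F1243: (269.0962,75.1268) → (193.0247,56.5491) → (127.2422,36.1827) → (71.7487,14.0275)

; Generated by LaserGRBL
G21
G90
G00 X109.7139 Y85.1014
M4 S601
G1 X231.5533 Y25.1368 F1691
M5
G00 X24.6458 Y98.5644
M4 S690
G1 X89.1575 Y98.5644 F1243
G1 X89.1575 Y84.5603
G1 X24.6458 Y84.5603
G1 X24.6458 Y98.5644
M5
G00 X147.3800 Y90.0986
M4 S690
G1 X128.9384 Y122.0404 F1243
G1 X92.0552 Y122.0404
G1 X73.6136 Y90.0986
G1 X92.0552 Y58.1568
G1 X128.9384 Y58.1568
G1 X147.3800 Y90.0986
M5
G00 X269.0962 Y75.1268
M4 S690
G1 X193.0247 Y56.5491 F1243
G1 X127.2422 Y36.1827
G1 X71.7487 Y14.0275
M5
G00 X0.0000 Y0.0000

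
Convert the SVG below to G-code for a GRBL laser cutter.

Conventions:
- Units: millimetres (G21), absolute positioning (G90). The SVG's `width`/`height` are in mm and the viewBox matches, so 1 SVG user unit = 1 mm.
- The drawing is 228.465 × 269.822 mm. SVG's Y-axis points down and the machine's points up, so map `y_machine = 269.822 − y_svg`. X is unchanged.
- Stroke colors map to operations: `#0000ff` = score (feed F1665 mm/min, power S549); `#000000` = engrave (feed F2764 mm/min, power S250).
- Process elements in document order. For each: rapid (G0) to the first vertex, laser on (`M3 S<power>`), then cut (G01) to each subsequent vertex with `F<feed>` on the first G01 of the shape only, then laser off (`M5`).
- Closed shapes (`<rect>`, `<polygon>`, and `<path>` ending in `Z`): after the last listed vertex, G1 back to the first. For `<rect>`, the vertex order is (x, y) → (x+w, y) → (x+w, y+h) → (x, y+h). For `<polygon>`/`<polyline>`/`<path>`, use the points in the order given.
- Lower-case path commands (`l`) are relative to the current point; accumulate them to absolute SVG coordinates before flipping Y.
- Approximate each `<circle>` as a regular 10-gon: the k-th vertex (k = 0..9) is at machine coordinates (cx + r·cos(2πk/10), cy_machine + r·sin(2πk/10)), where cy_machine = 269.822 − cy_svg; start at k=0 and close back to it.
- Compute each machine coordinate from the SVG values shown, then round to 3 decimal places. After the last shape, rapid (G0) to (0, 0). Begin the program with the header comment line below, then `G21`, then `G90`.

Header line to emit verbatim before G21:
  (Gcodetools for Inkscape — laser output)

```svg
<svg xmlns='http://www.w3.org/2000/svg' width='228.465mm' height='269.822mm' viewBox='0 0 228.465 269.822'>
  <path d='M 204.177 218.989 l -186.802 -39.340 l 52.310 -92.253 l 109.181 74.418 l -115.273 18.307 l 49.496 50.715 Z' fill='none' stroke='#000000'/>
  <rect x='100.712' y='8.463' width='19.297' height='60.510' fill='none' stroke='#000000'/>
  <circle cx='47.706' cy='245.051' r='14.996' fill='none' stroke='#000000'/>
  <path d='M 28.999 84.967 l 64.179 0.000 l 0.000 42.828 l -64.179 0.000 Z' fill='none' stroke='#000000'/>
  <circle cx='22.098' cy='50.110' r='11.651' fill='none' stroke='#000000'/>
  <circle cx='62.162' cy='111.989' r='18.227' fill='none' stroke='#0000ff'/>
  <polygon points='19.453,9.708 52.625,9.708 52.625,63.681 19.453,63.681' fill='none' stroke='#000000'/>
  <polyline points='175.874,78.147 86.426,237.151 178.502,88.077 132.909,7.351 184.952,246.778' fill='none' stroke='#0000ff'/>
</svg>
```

(Gcodetools for Inkscape — laser output)
G21
G90
G0 X204.177 Y50.833
M3 S250
G01 X17.375 Y90.173 F2764
G01 X69.685 Y182.426
G01 X178.866 Y108.008
G01 X63.593 Y89.701
G01 X113.089 Y38.986
G01 X204.177 Y50.833
M5
G0 X100.712 Y261.359
M3 S250
G01 X120.009 Y261.359 F2764
G01 X120.009 Y200.849
G01 X100.712 Y200.849
G01 X100.712 Y261.359
M5
G0 X62.702 Y24.771
M3 S250
G01 X59.838 Y33.585 F2764
G01 X52.340 Y39.033
G01 X43.072 Y39.033
G01 X35.574 Y33.585
G01 X32.710 Y24.771
G01 X35.574 Y15.957
G01 X43.072 Y10.509
G01 X52.340 Y10.509
G01 X59.838 Y15.957
G01 X62.702 Y24.771
M5
G0 X28.999 Y184.855
M3 S250
G01 X93.178 Y184.855 F2764
G01 X93.178 Y142.027
G01 X28.999 Y142.027
G01 X28.999 Y184.855
M5
G0 X33.749 Y219.712
M3 S250
G01 X31.524 Y226.560 F2764
G01 X25.698 Y230.793
G01 X18.498 Y230.793
G01 X12.672 Y226.560
G01 X10.447 Y219.712
G01 X12.672 Y212.864
G01 X18.498 Y208.631
G01 X25.698 Y208.631
G01 X31.524 Y212.864
G01 X33.749 Y219.712
M5
G0 X80.389 Y157.833
M3 S549
G01 X76.908 Y168.547 F1665
G01 X67.794 Y175.168
G01 X56.530 Y175.168
G01 X47.416 Y168.547
G01 X43.935 Y157.833
G01 X47.416 Y147.119
G01 X56.530 Y140.498
G01 X67.794 Y140.498
G01 X76.908 Y147.119
G01 X80.389 Y157.833
M5
G0 X19.453 Y260.114
M3 S250
G01 X52.625 Y260.114 F2764
G01 X52.625 Y206.141
G01 X19.453 Y206.141
G01 X19.453 Y260.114
M5
G0 X175.874 Y191.675
M3 S549
G01 X86.426 Y32.671 F1665
G01 X178.502 Y181.745
G01 X132.909 Y262.471
G01 X184.952 Y23.044
M5
G0 X0.000 Y0.000

Since the viewBox matches the mm dimensions, user units are millimetres directly. The only transform is the Y-flip y_m = 269.822 − y_svg.

Shape 1 is a closed polygon drawn with `<path>`. Its stroke #000000 means engrave at S250, F2764. After flipping Y the toolpath is (204.177,50.833) → (17.375,90.173) → (69.685,182.426) → (178.866,108.008) → (63.593,89.701) → (113.089,38.986) → (204.177,50.833), returning to the start.

Shape 2 is a rectangle drawn with `<rect>`. Its stroke #000000 means engrave at S250, F2764. After flipping Y the toolpath is (100.712,261.359) → (120.009,261.359) → (120.009,200.849) → (100.712,200.849) → (100.712,261.359), returning to the start.

Shape 3 is a circle drawn with `<circle>`. Its stroke #000000 means engrave at S250, F2764. After flipping Y the toolpath is (62.702,24.771) → (59.838,33.585) → (52.340,39.033) → (43.072,39.033) → (35.574,33.585) → (32.710,24.771) → (35.574,15.957) → (43.072,10.509) → (52.340,10.509) → (59.838,15.957) → (62.702,24.771), returning to the start.

Shape 4 is a rectangle drawn with `<path>`. Its stroke #000000 means engrave at S250, F2764. After flipping Y the toolpath is (28.999,184.855) → (93.178,184.855) → (93.178,142.027) → (28.999,142.027) → (28.999,184.855), returning to the start.

Shape 5 is a circle drawn with `<circle>`. Its stroke #000000 means engrave at S250, F2764. After flipping Y the toolpath is (33.749,219.712) → (31.524,226.560) → (25.698,230.793) → (18.498,230.793) → (12.672,226.560) → (10.447,219.712) → (12.672,212.864) → (18.498,208.631) → (25.698,208.631) → (31.524,212.864) → (33.749,219.712), returning to the start.

Shape 6 is a circle drawn with `<circle>`. Its stroke #0000ff means score at S549, F1665. After flipping Y the toolpath is (80.389,157.833) → (76.908,168.547) → (67.794,175.168) → (56.530,175.168) → (47.416,168.547) → (43.935,157.833) → (47.416,147.119) → (56.530,140.498) → (67.794,140.498) → (76.908,147.119) → (80.389,157.833), returning to the start.

Shape 7 is a rectangle drawn with `<polygon>`. Its stroke #000000 means engrave at S250, F2764. After flipping Y the toolpath is (19.453,260.114) → (52.625,260.114) → (52.625,206.141) → (19.453,206.141) → (19.453,260.114), returning to the start.

Shape 8 is a open polyline drawn with `<polyline>`. Its stroke #0000ff means score at S549, F1665. After flipping Y the toolpath is (175.874,191.675) → (86.426,32.671) → (178.502,181.745) → (132.909,262.471) → (184.952,23.044).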